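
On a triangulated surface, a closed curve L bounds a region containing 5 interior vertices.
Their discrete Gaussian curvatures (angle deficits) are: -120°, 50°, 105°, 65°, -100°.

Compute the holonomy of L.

Holonomy = total enclosed curvature = (-120°) + 50° + 105° + 65° + (-100°) = 0°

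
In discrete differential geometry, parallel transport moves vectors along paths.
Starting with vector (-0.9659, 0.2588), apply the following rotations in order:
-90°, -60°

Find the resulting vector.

Total rotation: (-90°) + (-60°) = -150°. Final vector: (0.9659, 0.2588)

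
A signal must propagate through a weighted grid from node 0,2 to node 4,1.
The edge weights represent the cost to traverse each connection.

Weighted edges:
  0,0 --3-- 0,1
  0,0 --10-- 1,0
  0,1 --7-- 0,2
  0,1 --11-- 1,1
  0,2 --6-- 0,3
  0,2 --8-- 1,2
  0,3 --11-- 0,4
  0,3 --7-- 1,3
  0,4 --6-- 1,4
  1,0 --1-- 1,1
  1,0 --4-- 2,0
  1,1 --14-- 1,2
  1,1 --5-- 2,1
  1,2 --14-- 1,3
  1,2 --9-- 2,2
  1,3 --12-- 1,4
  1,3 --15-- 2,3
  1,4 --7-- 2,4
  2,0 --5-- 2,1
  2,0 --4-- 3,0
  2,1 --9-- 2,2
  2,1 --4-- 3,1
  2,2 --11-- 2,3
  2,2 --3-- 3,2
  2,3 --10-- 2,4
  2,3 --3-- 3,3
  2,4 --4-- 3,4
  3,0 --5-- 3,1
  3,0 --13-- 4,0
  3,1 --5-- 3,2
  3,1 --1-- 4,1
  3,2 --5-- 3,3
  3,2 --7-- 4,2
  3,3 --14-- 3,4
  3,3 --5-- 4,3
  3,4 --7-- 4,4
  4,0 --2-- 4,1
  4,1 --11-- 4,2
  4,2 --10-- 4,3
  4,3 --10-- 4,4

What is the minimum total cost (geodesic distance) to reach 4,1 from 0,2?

Shortest path: 0,2 → 1,2 → 2,2 → 3,2 → 3,1 → 4,1, total weight = 26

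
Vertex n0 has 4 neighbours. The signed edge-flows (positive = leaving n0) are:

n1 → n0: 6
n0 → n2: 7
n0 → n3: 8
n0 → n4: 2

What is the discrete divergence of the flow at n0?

Divergence = sum of outgoing flows = (-6) + 7 + 8 + 2 = 11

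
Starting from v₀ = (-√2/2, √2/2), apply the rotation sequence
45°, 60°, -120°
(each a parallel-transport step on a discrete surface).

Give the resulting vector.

Total rotation: 45° + 60° + (-120°) = -15°. Final vector: (-0.5000, 0.8660)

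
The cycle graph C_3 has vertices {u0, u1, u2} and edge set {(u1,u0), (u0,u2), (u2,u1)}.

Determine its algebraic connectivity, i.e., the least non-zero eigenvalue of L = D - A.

The cycle graph C_n has Laplacian eigenvalues λ_k = 2 − 2cos(2πk/n), k = 0, 1, …, n−1. Here n = 3:
k=0: 2 − 2cos(0) = 0.0; k=1: 2 − 2cos(2π/3) = 3.0; k=2: 2 − 2cos(4π/3) = 3.0.
Laplacian eigenvalues: [0.0, 3.0, 3.0]. Algebraic connectivity (smallest non-zero eigenvalue) = 3.0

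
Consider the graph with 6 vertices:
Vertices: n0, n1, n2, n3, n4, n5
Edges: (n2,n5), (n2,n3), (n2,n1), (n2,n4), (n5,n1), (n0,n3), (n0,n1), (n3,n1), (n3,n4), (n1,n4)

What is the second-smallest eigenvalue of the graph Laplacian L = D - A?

Degrees: deg(n0) = 2, deg(n1) = 5, deg(n2) = 4, deg(n3) = 4, deg(n4) = 3, deg(n5) = 2.
L = D − A with rows/columns ordered (n0, n1, n2, n3, n4, n5):
  [ 2, -1,  0, -1,  0,  0]
  [-1,  5, -1, -1, -1, -1]
  [ 0, -1,  4, -1, -1, -1]
  [-1, -1, -1,  4, -1,  0]
  [ 0, -1, -1, -1,  3,  0]
  [ 0, -1, -1,  0,  0,  2]
Characteristic polynomial: det(λI − L) = λ(λ² − 7λ + 9)(λ² − 7λ + 11)(λ − 6).
Roots: λ = 0; (λ² − 7λ + 9) = 0 ⇒ λ = (7 ± √13)/2 ≈ 1.6972, 5.3028; (λ² − 7λ + 11) = 0 ⇒ λ = (7 ± √5)/2 ≈ 2.382, 4.618; (λ − 6) = 0 ⇒ λ = 6.
(Check: the roots sum (with multiplicity) to 20, matching trace L = Σdeg = 2·10 = 20.)
Laplacian eigenvalues: [0.0, 1.6972, 2.382, 4.618, 5.3028, 6.0]. Algebraic connectivity (smallest non-zero eigenvalue) = 1.6972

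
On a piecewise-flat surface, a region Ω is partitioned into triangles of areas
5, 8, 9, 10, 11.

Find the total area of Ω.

5 + 8 + 9 + 10 + 11 = 43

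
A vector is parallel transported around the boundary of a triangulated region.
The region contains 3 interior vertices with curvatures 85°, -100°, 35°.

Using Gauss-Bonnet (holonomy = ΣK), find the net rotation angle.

Holonomy = total enclosed curvature = 85° + (-100°) + 35° = 20°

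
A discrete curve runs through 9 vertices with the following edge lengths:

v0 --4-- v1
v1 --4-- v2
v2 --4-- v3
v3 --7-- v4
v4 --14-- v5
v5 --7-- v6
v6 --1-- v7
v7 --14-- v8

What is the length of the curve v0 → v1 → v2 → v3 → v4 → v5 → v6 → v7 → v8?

Arc length = 4 + 4 + 4 + 7 + 14 + 7 + 1 + 14 = 55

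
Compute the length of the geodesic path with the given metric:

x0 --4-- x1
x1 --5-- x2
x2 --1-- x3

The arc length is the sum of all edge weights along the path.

Arc length = 4 + 5 + 1 = 10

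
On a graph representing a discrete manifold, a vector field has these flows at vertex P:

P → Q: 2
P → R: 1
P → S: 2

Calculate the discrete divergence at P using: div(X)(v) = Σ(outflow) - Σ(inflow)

Divergence = sum of outgoing flows = 2 + 1 + 2 = 5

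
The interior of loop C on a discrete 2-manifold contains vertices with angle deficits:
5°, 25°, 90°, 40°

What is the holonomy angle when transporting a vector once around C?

Holonomy = total enclosed curvature = 5° + 25° + 90° + 40° = 160°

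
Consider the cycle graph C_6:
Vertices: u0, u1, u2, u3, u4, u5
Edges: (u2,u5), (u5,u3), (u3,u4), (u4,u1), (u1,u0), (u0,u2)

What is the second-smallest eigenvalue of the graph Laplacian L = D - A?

The cycle graph C_n has Laplacian eigenvalues λ_k = 2 − 2cos(2πk/n), k = 0, 1, …, n−1. Here n = 6:
k=0: 2 − 2cos(0) = 0.0; k=1: 2 − 2cos(π/3) = 1.0; k=2: 2 − 2cos(2π/3) = 3.0; k=3: 2 − 2cos(π) = 4.0; k=4: 2 − 2cos(4π/3) = 3.0; k=5: 2 − 2cos(5π/3) = 1.0.
Laplacian eigenvalues: [0.0, 1.0, 1.0, 3.0, 3.0, 4.0]. Algebraic connectivity (smallest non-zero eigenvalue) = 1.0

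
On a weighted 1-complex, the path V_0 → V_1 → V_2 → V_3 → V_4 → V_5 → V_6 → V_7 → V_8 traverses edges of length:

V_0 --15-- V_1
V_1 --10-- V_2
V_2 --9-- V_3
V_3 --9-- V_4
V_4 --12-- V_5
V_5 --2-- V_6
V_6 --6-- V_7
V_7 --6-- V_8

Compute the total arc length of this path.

Arc length = 15 + 10 + 9 + 9 + 12 + 2 + 6 + 6 = 69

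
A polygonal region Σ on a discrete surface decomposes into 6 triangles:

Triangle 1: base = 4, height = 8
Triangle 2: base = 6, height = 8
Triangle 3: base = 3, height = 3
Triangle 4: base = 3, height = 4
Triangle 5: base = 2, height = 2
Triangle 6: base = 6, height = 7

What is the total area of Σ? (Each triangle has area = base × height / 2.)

(1/2)×4×8 + (1/2)×6×8 + (1/2)×3×3 + (1/2)×3×4 + (1/2)×2×2 + (1/2)×6×7 = 73.5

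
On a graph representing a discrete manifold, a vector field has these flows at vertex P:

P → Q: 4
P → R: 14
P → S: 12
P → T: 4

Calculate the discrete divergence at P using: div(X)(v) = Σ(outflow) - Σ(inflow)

Divergence = sum of outgoing flows = 4 + 14 + 12 + 4 = 34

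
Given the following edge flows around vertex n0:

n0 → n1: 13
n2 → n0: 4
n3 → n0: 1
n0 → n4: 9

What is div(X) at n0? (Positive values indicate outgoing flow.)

Divergence = sum of outgoing flows = 13 + (-4) + (-1) + 9 = 17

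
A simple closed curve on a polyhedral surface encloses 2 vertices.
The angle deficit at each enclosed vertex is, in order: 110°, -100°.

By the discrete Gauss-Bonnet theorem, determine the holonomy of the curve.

Holonomy = total enclosed curvature = 110° + (-100°) = 10°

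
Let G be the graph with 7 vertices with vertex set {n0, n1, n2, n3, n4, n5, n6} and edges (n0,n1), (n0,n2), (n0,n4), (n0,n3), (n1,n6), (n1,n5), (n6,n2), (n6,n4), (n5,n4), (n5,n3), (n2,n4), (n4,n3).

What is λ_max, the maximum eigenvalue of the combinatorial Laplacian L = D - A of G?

Degrees: deg(n0) = 4, deg(n1) = 3, deg(n2) = 3, deg(n3) = 3, deg(n4) = 5, deg(n5) = 3, deg(n6) = 3.
L = D − A with rows/columns ordered (n0, n1, n2, n3, n4, n5, n6):
  [ 4, -1, -1, -1, -1,  0,  0]
  [-1,  3,  0,  0,  0, -1, -1]
  [-1,  0,  3,  0, -1,  0, -1]
  [-1,  0,  0,  3, -1, -1,  0]
  [-1,  0, -1, -1,  5, -1, -1]
  [ 0, -1,  0, -1, -1,  3,  0]
  [ 0, -1, -1,  0, -1,  0,  3]
Characteristic polynomial: det(λI − L) = λ(λ − 2)(λ² − 8λ + 14)(λ² − 10λ + 23)(λ − 4).
Roots: λ = 0; (λ − 2) = 0 ⇒ λ = 2; (λ² − 8λ + 14) = 0 ⇒ λ = 4 ± √2 ≈ 2.5858, 5.4142; (λ² − 10λ + 23) = 0 ⇒ λ = 5 ± √2 ≈ 3.5858, 6.4142; (λ − 4) = 0 ⇒ λ = 4.
(Check: the roots sum (with multiplicity) to 24, matching trace L = Σdeg = 2·12 = 24.)
Laplacian eigenvalues: [0.0, 2.0, 2.5858, 3.5858, 4.0, 5.4142, 6.4142]. Largest eigenvalue (spectral radius) = 6.4142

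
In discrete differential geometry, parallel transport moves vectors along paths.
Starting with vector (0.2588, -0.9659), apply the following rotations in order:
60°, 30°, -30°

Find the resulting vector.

Total rotation: 60° + 30° + (-30°) = 60°. Final vector: (0.9659, -0.2588)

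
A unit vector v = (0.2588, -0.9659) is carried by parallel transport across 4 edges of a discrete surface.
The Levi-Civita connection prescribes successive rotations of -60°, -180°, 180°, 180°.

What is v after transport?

Total rotation: (-60°) + (-180°) + 180° + 180° = 120°. Final vector: (0.7071, 0.7071)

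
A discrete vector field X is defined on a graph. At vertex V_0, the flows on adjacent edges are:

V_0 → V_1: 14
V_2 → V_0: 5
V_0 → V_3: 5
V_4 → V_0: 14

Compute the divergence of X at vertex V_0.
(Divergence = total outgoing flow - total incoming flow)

Divergence = sum of outgoing flows = 14 + (-5) + 5 + (-14) = 0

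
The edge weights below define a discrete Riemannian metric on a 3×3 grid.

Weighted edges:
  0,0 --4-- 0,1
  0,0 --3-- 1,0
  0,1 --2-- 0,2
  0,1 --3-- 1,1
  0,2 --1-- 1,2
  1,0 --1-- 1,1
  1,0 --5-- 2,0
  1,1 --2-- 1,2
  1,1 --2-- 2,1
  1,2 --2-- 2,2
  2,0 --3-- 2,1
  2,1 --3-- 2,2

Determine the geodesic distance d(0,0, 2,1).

Shortest path: 0,0 → 1,0 → 1,1 → 2,1, total weight = 6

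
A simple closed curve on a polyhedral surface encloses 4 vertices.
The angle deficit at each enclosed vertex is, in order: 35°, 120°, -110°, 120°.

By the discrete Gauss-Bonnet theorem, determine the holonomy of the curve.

Holonomy = total enclosed curvature = 35° + 120° + (-110°) + 120° = 165°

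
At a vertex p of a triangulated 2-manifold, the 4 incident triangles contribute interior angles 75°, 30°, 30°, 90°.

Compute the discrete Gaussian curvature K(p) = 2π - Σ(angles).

Sum of angles = 225°. K = 360° - 225° = 135°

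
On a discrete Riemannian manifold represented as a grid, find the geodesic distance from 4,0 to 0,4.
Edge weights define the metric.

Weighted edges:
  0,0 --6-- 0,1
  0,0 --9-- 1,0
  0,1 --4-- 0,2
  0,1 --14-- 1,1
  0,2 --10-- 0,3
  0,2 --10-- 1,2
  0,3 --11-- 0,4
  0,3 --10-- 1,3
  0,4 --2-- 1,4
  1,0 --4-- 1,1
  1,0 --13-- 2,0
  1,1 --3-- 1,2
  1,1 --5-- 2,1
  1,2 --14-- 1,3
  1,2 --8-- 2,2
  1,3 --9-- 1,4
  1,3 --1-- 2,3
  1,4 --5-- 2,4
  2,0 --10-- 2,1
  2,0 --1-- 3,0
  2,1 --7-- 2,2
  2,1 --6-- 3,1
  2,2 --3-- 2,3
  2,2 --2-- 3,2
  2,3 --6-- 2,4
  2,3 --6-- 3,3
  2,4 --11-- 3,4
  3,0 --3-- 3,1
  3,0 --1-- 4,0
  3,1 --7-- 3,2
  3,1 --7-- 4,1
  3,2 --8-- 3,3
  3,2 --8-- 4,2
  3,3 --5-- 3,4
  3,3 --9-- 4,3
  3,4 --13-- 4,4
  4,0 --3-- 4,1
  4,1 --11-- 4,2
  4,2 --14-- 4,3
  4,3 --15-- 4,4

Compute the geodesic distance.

Shortest path: 4,0 → 3,0 → 3,1 → 3,2 → 2,2 → 2,3 → 1,3 → 1,4 → 0,4, total weight = 28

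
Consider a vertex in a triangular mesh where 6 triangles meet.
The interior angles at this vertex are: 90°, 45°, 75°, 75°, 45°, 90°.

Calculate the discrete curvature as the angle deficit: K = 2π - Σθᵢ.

Sum of angles = 420°. K = 360° - 420° = -60°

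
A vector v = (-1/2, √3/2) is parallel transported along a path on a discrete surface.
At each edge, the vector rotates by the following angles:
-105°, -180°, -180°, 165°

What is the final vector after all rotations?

Total rotation: (-105°) + (-180°) + (-180°) + 165° = -300° ≡ 60° (mod 360°). Final vector: (-1, 0)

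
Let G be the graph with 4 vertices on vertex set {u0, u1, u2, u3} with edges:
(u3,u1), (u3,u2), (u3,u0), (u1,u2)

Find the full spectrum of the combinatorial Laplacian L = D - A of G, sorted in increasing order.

Degrees: deg(u0) = 1, deg(u1) = 2, deg(u2) = 2, deg(u3) = 3.
L = D − A with rows/columns ordered (u0, u1, u2, u3):
  [ 1,  0,  0, -1]
  [ 0,  2, -1, -1]
  [ 0, -1,  2, -1]
  [-1, -1, -1,  3]
Characteristic polynomial: det(λI − L) = λ(λ − 1)(λ − 3)(λ − 4).
Roots: λ = 0; (λ − 1) = 0 ⇒ λ = 1; (λ − 3) = 0 ⇒ λ = 3; (λ − 4) = 0 ⇒ λ = 4.
(Check: the roots sum (with multiplicity) to 8, matching trace L = Σdeg = 2·4 = 8.)
Laplacian eigenvalues (increasing order): [0.0, 1.0, 3.0, 4.0]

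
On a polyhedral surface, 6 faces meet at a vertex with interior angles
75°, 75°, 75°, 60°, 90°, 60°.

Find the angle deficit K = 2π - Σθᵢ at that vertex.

Sum of angles = 435°. K = 360° - 435° = -75° = -5π/12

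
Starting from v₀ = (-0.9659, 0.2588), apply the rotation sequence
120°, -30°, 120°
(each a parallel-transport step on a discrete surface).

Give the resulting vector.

Total rotation: 120° + (-30°) + 120° = 210° ≡ -150° (mod 360°). Final vector: (0.9659, 0.2588)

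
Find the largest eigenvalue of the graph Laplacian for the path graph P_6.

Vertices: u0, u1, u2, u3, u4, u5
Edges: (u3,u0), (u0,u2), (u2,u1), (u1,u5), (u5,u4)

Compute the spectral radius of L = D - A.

The path graph P_n has Laplacian eigenvalues λ_k = 2 − 2cos(kπ/n), k = 0, 1, …, n−1. Here n = 6:
k=0: 2 − 2cos(0) = 0.0; k=1: 2 − 2cos(π/6) = 0.2679; k=2: 2 − 2cos(π/3) = 1.0; k=3: 2 − 2cos(π/2) = 2.0; k=4: 2 − 2cos(2π/3) = 3.0; k=5: 2 − 2cos(5π/6) = 3.7321.
Laplacian eigenvalues: [0.0, 0.2679, 1.0, 2.0, 3.0, 3.7321]. Largest eigenvalue (spectral radius) = 3.7321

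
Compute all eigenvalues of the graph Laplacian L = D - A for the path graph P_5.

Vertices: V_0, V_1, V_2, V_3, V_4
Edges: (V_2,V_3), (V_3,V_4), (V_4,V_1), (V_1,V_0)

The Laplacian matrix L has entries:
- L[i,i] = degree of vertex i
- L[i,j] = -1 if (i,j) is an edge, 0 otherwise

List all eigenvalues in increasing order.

The path graph P_n has Laplacian eigenvalues λ_k = 2 − 2cos(kπ/n), k = 0, 1, …, n−1. Here n = 5:
k=0: 2 − 2cos(0) = 0.0; k=1: 2 − 2cos(π/5) = 0.382; k=2: 2 − 2cos(2π/5) = 1.382; k=3: 2 − 2cos(3π/5) = 2.618; k=4: 2 − 2cos(4π/5) = 3.618.
Laplacian eigenvalues (increasing order): [0.0, 0.382, 1.382, 2.618, 3.618]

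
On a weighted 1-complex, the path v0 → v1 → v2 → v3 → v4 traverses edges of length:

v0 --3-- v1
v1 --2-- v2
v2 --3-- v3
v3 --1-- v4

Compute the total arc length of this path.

Arc length = 3 + 2 + 3 + 1 = 9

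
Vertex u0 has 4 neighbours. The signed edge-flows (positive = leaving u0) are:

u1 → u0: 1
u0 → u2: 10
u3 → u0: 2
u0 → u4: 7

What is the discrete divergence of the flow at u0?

Divergence = sum of outgoing flows = (-1) + 10 + (-2) + 7 = 14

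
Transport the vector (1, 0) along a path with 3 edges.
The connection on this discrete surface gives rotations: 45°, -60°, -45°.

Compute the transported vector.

Total rotation: 45° + (-60°) + (-45°) = -60°. Final vector: (0.5000, -0.8660)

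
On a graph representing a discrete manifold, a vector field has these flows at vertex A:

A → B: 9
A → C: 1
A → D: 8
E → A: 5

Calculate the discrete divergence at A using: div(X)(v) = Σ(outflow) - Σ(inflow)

Divergence = sum of outgoing flows = 9 + 1 + 8 + (-5) = 13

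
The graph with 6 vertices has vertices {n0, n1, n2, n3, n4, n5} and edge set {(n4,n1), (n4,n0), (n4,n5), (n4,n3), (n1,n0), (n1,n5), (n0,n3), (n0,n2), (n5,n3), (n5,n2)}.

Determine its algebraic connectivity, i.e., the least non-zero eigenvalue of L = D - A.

Degrees: deg(n0) = 4, deg(n1) = 3, deg(n2) = 2, deg(n3) = 3, deg(n4) = 4, deg(n5) = 4.
L = D − A with rows/columns ordered (n0, n1, n2, n3, n4, n5):
  [ 4, -1, -1, -1, -1,  0]
  [-1,  3,  0,  0, -1, -1]
  [-1,  0,  2,  0,  0, -1]
  [-1,  0,  0,  3, -1, -1]
  [-1, -1,  0, -1,  4, -1]
  [ 0, -1, -1, -1, -1,  4]
Characteristic polynomial: det(λI − L) = λ(λ − 2)(λ − 3)(λ − 4)(λ − 5)(λ − 6).
Roots: λ = 0; (λ − 2) = 0 ⇒ λ = 2; (λ − 3) = 0 ⇒ λ = 3; (λ − 4) = 0 ⇒ λ = 4; (λ − 5) = 0 ⇒ λ = 5; (λ − 6) = 0 ⇒ λ = 6.
(Check: the roots sum (with multiplicity) to 20, matching trace L = Σdeg = 2·10 = 20.)
Laplacian eigenvalues: [0.0, 2.0, 3.0, 4.0, 5.0, 6.0]. Algebraic connectivity (smallest non-zero eigenvalue) = 2.0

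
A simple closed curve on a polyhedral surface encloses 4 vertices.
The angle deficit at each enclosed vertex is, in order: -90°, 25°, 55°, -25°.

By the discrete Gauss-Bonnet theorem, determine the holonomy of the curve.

Holonomy = total enclosed curvature = (-90°) + 25° + 55° + (-25°) = -35°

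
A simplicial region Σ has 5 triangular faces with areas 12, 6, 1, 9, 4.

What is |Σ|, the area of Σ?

12 + 6 + 1 + 9 + 4 = 32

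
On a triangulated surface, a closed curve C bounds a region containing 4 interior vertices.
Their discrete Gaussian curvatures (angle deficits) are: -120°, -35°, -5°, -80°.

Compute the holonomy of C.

Holonomy = total enclosed curvature = (-120°) + (-35°) + (-5°) + (-80°) = -240°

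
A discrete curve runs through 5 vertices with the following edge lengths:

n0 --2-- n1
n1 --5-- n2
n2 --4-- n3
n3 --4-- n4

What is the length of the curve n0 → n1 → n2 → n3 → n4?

Arc length = 2 + 5 + 4 + 4 = 15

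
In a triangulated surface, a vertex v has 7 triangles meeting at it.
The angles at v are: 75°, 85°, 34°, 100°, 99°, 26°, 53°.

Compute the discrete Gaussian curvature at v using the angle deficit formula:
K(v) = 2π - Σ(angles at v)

Sum of angles = 472°. K = 360° - 472° = -112° = -28π/45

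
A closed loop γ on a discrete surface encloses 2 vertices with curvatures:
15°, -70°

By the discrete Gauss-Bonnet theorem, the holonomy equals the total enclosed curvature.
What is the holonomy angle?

Holonomy = total enclosed curvature = 15° + (-70°) = -55°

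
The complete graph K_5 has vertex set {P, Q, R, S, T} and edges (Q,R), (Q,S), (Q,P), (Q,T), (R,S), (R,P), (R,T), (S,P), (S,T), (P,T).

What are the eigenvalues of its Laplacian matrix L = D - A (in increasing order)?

For the complete graph K_n, L = nI − J (J = all-ones matrix). J has eigenvalues n (once, eigenvector 𝟙) and 0 (multiplicity n−1), so L has eigenvalues 0 (once) and n (multiplicity n−1). Here n = 5: eigenvalue 0 once and 5 with multiplicity 4.
Laplacian eigenvalues (increasing order): [0.0, 5.0, 5.0, 5.0, 5.0]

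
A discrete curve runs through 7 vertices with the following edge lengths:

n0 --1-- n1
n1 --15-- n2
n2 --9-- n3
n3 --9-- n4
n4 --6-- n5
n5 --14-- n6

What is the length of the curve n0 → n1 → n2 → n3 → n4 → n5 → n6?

Arc length = 1 + 15 + 9 + 9 + 6 + 14 = 54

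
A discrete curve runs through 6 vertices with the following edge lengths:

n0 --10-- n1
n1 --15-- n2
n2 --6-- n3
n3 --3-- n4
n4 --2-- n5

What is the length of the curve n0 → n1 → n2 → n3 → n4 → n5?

Arc length = 10 + 15 + 6 + 3 + 2 = 36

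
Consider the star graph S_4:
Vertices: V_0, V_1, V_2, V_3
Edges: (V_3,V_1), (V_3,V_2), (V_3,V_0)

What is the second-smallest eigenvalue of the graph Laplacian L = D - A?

The star S_4 is the complete bipartite graph K_{1,3} (one hub of degree 3, 3 leaves of degree 1). The Laplacian spectrum of K_{p,q} is 0, p (multiplicity q−1), q (multiplicity p−1), p+q. With p = 1, q = 3: 0 once, 1 with multiplicity 2, and 4 once. (Check: trace L = sum of degrees = 6 = 2·1 + 4.)
Laplacian eigenvalues: [0.0, 1.0, 1.0, 4.0]. Algebraic connectivity (smallest non-zero eigenvalue) = 1.0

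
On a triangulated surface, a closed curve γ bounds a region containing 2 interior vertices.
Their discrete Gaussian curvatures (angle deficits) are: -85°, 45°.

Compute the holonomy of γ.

Holonomy = total enclosed curvature = (-85°) + 45° = -40°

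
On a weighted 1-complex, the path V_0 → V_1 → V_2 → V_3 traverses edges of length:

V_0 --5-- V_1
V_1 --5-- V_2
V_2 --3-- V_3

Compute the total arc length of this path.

Arc length = 5 + 5 + 3 = 13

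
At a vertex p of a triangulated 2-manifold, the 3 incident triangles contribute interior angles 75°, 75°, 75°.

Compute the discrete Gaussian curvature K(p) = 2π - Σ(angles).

Sum of angles = 225°. K = 360° - 225° = 135° = 3π/4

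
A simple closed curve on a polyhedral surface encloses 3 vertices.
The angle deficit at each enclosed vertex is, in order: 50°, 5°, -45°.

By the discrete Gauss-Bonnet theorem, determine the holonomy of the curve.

Holonomy = total enclosed curvature = 50° + 5° + (-45°) = 10°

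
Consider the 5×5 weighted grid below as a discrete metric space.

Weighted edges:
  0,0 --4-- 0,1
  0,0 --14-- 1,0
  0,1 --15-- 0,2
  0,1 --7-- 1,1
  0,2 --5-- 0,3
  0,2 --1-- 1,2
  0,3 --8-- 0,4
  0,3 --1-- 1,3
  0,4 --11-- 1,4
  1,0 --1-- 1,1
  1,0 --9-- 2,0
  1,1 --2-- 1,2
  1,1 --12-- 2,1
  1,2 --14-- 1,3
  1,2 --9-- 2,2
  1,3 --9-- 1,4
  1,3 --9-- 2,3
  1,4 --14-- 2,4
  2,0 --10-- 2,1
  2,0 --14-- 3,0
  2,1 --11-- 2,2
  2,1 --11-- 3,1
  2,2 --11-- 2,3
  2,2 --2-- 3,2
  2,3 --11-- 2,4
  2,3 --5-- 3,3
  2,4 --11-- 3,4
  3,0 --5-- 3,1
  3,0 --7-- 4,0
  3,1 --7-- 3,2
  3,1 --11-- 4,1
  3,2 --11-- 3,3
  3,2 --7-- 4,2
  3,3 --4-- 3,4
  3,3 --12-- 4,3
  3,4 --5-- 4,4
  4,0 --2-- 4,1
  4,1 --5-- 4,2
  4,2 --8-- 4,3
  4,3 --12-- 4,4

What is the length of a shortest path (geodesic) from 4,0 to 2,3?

Shortest path: 4,0 → 4,1 → 4,2 → 3,2 → 2,2 → 2,3, total weight = 27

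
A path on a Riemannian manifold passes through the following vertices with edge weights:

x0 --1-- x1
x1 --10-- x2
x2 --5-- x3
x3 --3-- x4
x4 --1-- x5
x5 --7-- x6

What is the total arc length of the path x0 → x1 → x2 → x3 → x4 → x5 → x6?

Arc length = 1 + 10 + 5 + 3 + 1 + 7 = 27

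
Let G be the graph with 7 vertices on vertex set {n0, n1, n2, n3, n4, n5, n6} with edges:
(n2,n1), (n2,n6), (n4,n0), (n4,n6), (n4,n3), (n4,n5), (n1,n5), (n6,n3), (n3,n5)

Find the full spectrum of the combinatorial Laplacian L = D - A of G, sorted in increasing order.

Degrees: deg(n0) = 1, deg(n1) = 2, deg(n2) = 2, deg(n3) = 3, deg(n4) = 4, deg(n5) = 3, deg(n6) = 3.
L = D − A with rows/columns ordered (n0, n1, n2, n3, n4, n5, n6):
  [ 1,  0,  0,  0, -1,  0,  0]
  [ 0,  2, -1,  0,  0, -1,  0]
  [ 0, -1,  2,  0,  0,  0, -1]
  [ 0,  0,  0,  3, -1, -1, -1]
  [-1,  0,  0, -1,  4, -1, -1]
  [ 0, -1,  0, -1, -1,  3,  0]
  [ 0,  0, -1, -1, -1,  0,  3]
Characteristic polynomial: det(λI − L) = λ(λ² − 6λ + 4)(λ² − 6λ + 7)(λ − 2)(λ − 4).
Roots: λ = 0; (λ² − 6λ + 4) = 0 ⇒ λ = 3 ± √5 ≈ 0.7639, 5.2361; (λ² − 6λ + 7) = 0 ⇒ λ = 3 ± √2 ≈ 1.5858, 4.4142; (λ − 2) = 0 ⇒ λ = 2; (λ − 4) = 0 ⇒ λ = 4.
(Check: the roots sum (with multiplicity) to 18, matching trace L = Σdeg = 2·9 = 18.)
Laplacian eigenvalues (increasing order): [0.0, 0.7639, 1.5858, 2.0, 4.0, 4.4142, 5.2361]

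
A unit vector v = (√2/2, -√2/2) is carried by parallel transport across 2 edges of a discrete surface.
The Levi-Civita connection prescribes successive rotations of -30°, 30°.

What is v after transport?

Total rotation: (-30°) + 30° = 0°. Final vector: (0.7071, -0.7071)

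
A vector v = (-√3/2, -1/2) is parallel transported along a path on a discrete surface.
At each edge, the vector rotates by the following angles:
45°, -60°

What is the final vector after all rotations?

Total rotation: 45° + (-60°) = -15°. Final vector: (-0.9659, -0.2588)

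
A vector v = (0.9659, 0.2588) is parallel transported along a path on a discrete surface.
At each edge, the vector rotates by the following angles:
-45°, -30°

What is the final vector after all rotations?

Total rotation: (-45°) + (-30°) = -75°. Final vector: (0.5000, -0.8660)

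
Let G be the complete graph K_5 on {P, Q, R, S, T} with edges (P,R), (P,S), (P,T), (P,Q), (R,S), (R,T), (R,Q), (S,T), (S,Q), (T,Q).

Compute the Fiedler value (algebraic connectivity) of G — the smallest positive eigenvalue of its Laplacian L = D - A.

For the complete graph K_n, L = nI − J (J = all-ones matrix). J has eigenvalues n (once, eigenvector 𝟙) and 0 (multiplicity n−1), so L has eigenvalues 0 (once) and n (multiplicity n−1). Here n = 5: eigenvalue 0 once and 5 with multiplicity 4.
Laplacian eigenvalues: [0.0, 5.0, 5.0, 5.0, 5.0]. Algebraic connectivity (smallest non-zero eigenvalue) = 5.0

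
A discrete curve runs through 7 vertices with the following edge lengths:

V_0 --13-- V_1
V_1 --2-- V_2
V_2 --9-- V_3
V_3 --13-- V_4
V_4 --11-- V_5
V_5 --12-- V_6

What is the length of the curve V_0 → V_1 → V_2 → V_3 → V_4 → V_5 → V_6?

Arc length = 13 + 2 + 9 + 13 + 11 + 12 = 60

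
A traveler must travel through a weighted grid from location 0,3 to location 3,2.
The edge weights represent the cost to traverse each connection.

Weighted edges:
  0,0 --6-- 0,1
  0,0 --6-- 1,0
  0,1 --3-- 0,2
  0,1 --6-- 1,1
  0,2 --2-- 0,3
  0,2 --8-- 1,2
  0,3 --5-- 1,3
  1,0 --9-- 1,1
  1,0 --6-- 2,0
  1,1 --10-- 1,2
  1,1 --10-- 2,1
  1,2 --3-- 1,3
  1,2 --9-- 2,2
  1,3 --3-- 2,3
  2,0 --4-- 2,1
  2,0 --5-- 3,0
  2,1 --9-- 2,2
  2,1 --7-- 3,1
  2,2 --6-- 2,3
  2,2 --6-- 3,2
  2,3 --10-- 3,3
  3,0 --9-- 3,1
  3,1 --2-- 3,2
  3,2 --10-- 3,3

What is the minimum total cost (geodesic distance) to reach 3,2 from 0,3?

Shortest path: 0,3 → 1,3 → 2,3 → 2,2 → 3,2, total weight = 20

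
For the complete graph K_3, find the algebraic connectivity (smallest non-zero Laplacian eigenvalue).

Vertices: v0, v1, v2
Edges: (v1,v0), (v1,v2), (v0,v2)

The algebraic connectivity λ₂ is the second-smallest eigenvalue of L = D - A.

For the complete graph K_n, L = nI − J (J = all-ones matrix). J has eigenvalues n (once, eigenvector 𝟙) and 0 (multiplicity n−1), so L has eigenvalues 0 (once) and n (multiplicity n−1). Here n = 3: eigenvalue 0 once and 3 with multiplicity 2.
Laplacian eigenvalues: [0.0, 3.0, 3.0]. Algebraic connectivity (smallest non-zero eigenvalue) = 3.0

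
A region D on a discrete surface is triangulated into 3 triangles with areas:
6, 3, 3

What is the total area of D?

6 + 3 + 3 = 12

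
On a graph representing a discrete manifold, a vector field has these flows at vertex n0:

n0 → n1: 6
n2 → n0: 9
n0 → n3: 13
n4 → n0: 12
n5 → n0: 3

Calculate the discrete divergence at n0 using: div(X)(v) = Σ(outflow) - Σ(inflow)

Divergence = sum of outgoing flows = 6 + (-9) + 13 + (-12) + (-3) = -5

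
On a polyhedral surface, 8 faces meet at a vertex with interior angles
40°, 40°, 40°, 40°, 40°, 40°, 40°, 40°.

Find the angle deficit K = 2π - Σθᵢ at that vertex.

Sum of angles = 320°. K = 360° - 320° = 40°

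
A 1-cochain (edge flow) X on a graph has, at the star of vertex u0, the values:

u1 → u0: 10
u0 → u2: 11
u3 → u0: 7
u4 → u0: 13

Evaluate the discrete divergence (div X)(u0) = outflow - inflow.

Divergence = sum of outgoing flows = (-10) + 11 + (-7) + (-13) = -19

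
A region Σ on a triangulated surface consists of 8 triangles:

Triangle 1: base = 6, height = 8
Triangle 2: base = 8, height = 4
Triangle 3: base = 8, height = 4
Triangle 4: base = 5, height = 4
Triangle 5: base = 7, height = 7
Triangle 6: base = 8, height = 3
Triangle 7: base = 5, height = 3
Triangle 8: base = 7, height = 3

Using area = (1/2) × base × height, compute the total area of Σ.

(1/2)×6×8 + (1/2)×8×4 + (1/2)×8×4 + (1/2)×5×4 + (1/2)×7×7 + (1/2)×8×3 + (1/2)×5×3 + (1/2)×7×3 = 120.5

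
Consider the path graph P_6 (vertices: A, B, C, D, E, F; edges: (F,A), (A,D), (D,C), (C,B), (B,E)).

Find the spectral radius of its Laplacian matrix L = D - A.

The path graph P_n has Laplacian eigenvalues λ_k = 2 − 2cos(kπ/n), k = 0, 1, …, n−1. Here n = 6:
k=0: 2 − 2cos(0) = 0.0; k=1: 2 − 2cos(π/6) = 0.2679; k=2: 2 − 2cos(π/3) = 1.0; k=3: 2 − 2cos(π/2) = 2.0; k=4: 2 − 2cos(2π/3) = 3.0; k=5: 2 − 2cos(5π/6) = 3.7321.
Laplacian eigenvalues: [0.0, 0.2679, 1.0, 2.0, 3.0, 3.7321]. Largest eigenvalue (spectral radius) = 3.7321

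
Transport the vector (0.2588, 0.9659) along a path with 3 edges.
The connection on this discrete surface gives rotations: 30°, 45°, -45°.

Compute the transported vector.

Total rotation: 30° + 45° + (-45°) = 30°. Final vector: (-0.2588, 0.9659)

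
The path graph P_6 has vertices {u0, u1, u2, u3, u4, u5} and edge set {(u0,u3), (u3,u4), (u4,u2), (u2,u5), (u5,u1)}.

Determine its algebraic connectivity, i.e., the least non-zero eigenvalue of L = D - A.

The path graph P_n has Laplacian eigenvalues λ_k = 2 − 2cos(kπ/n), k = 0, 1, …, n−1. Here n = 6:
k=0: 2 − 2cos(0) = 0.0; k=1: 2 − 2cos(π/6) = 0.2679; k=2: 2 − 2cos(π/3) = 1.0; k=3: 2 − 2cos(π/2) = 2.0; k=4: 2 − 2cos(2π/3) = 3.0; k=5: 2 − 2cos(5π/6) = 3.7321.
Laplacian eigenvalues: [0.0, 0.2679, 1.0, 2.0, 3.0, 3.7321]. Algebraic connectivity (smallest non-zero eigenvalue) = 0.2679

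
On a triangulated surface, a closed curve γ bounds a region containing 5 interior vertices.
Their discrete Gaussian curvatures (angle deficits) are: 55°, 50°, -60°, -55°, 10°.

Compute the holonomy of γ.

Holonomy = total enclosed curvature = 55° + 50° + (-60°) + (-55°) + 10° = 0°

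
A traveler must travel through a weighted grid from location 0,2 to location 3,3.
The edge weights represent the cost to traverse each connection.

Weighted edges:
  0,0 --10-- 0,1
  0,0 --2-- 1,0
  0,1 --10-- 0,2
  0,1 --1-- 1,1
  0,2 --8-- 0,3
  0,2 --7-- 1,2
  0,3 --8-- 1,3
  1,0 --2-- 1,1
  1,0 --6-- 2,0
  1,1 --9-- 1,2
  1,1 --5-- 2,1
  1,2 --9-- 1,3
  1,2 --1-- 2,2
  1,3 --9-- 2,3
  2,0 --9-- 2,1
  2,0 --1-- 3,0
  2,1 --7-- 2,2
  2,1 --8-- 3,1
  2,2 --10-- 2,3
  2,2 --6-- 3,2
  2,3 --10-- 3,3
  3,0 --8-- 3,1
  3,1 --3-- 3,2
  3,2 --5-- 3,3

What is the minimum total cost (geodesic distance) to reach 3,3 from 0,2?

Shortest path: 0,2 → 1,2 → 2,2 → 3,2 → 3,3, total weight = 19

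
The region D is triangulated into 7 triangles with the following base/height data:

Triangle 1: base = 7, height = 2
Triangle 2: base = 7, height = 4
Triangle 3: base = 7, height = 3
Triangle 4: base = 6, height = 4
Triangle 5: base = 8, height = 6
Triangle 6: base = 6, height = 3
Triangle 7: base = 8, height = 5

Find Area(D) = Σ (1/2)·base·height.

(1/2)×7×2 + (1/2)×7×4 + (1/2)×7×3 + (1/2)×6×4 + (1/2)×8×6 + (1/2)×6×3 + (1/2)×8×5 = 96.5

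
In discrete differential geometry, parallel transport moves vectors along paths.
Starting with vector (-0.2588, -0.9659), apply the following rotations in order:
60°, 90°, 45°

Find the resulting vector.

Total rotation: 60° + 90° + 45° = 195° ≡ -165° (mod 360°). Final vector: (0, 1)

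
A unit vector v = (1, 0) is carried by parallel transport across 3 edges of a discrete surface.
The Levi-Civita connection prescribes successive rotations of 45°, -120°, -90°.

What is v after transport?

Total rotation: 45° + (-120°) + (-90°) = -165°. Final vector: (-0.9659, -0.2588)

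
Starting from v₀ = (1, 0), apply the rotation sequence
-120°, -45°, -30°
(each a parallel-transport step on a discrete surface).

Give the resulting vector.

Total rotation: (-120°) + (-45°) + (-30°) = -195° ≡ 165° (mod 360°). Final vector: (-0.9659, 0.2588)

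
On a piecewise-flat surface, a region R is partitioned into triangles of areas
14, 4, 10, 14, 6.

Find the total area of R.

14 + 4 + 10 + 14 + 6 = 48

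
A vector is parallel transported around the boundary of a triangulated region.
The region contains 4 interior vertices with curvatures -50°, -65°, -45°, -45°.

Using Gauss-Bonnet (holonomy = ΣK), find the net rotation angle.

Holonomy = total enclosed curvature = (-50°) + (-65°) + (-45°) + (-45°) = -205°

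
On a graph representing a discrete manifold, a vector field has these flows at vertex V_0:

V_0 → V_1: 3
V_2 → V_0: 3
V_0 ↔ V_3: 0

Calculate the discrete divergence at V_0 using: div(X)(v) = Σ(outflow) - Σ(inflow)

Divergence = sum of outgoing flows = 3 + (-3) + 0 = 0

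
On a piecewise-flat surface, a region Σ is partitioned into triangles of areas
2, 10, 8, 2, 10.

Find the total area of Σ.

2 + 10 + 8 + 2 + 10 = 32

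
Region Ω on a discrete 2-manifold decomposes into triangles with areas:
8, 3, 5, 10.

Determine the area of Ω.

8 + 3 + 5 + 10 = 26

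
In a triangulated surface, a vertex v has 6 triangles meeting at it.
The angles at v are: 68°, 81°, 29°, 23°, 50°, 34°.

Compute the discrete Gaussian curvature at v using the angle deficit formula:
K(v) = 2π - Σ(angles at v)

Sum of angles = 285°. K = 360° - 285° = 75° = 5π/12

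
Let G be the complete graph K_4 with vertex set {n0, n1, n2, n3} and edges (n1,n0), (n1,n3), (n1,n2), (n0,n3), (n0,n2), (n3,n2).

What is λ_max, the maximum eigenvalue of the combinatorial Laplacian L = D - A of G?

For the complete graph K_n, L = nI − J (J = all-ones matrix). J has eigenvalues n (once, eigenvector 𝟙) and 0 (multiplicity n−1), so L has eigenvalues 0 (once) and n (multiplicity n−1). Here n = 4: eigenvalue 0 once and 4 with multiplicity 3.
Laplacian eigenvalues: [0.0, 4.0, 4.0, 4.0]. Largest eigenvalue (spectral radius) = 4.0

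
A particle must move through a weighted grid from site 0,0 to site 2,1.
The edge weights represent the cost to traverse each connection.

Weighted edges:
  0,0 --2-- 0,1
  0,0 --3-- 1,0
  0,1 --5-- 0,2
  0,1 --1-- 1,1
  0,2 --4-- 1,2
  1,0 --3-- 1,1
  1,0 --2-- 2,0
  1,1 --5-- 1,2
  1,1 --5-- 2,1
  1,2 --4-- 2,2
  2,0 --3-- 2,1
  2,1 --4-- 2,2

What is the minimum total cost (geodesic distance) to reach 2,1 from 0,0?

Shortest path: 0,0 → 0,1 → 1,1 → 2,1, total weight = 8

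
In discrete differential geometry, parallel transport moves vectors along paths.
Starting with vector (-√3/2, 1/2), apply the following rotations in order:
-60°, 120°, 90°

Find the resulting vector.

Total rotation: (-60°) + 120° + 90° = 150°. Final vector: (0.5000, -0.8660)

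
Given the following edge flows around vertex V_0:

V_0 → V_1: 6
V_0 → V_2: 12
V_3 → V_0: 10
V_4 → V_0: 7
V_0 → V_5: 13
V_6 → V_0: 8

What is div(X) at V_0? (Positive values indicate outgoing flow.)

Divergence = sum of outgoing flows = 6 + 12 + (-10) + (-7) + 13 + (-8) = 6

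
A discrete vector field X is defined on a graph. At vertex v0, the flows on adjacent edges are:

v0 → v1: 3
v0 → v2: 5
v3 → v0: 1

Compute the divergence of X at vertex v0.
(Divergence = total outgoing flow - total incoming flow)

Divergence = sum of outgoing flows = 3 + 5 + (-1) = 7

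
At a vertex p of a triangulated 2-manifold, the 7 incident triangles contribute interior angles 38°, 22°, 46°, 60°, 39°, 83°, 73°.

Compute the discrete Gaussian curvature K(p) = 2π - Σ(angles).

Sum of angles = 361°. K = 360° - 361° = -1° = -π/180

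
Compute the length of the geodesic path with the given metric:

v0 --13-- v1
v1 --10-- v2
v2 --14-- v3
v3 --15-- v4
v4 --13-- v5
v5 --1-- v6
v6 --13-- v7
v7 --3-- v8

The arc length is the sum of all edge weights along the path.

Arc length = 13 + 10 + 14 + 15 + 13 + 1 + 13 + 3 = 82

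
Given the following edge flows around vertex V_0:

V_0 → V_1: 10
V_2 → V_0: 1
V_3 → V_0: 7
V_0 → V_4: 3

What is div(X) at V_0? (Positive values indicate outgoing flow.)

Divergence = sum of outgoing flows = 10 + (-1) + (-7) + 3 = 5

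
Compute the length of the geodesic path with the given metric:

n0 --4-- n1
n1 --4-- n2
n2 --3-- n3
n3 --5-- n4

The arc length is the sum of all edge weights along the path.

Arc length = 4 + 4 + 3 + 5 = 16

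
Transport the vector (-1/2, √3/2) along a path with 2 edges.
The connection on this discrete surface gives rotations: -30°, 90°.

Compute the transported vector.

Total rotation: (-30°) + 90° = 60°. Final vector: (-1, 0)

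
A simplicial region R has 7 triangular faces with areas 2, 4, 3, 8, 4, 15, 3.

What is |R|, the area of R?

2 + 4 + 3 + 8 + 4 + 15 + 3 = 39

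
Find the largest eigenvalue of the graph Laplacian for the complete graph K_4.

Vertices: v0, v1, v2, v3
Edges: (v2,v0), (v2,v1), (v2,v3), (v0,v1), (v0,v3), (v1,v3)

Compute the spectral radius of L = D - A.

For the complete graph K_n, L = nI − J (J = all-ones matrix). J has eigenvalues n (once, eigenvector 𝟙) and 0 (multiplicity n−1), so L has eigenvalues 0 (once) and n (multiplicity n−1). Here n = 4: eigenvalue 0 once and 4 with multiplicity 3.
Laplacian eigenvalues: [0.0, 4.0, 4.0, 4.0]. Largest eigenvalue (spectral radius) = 4.0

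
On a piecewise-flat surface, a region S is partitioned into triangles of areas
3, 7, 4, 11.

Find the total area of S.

3 + 7 + 4 + 11 = 25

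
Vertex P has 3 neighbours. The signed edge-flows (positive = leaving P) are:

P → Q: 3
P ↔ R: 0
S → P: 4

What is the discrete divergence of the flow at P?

Divergence = sum of outgoing flows = 3 + 0 + (-4) = -1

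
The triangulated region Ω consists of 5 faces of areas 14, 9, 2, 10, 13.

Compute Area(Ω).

14 + 9 + 2 + 10 + 13 = 48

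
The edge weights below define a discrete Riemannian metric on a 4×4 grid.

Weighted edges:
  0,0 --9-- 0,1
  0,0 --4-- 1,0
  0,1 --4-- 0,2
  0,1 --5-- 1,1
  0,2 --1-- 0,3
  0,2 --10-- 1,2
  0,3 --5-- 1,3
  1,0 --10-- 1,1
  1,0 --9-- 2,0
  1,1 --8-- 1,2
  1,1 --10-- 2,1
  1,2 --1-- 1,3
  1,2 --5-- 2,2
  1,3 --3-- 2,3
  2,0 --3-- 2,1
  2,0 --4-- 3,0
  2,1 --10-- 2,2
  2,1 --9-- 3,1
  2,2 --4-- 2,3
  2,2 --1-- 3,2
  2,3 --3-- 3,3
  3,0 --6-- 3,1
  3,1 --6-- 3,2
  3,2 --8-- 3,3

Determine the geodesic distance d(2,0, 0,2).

Shortest path: 2,0 → 2,1 → 1,1 → 0,1 → 0,2, total weight = 22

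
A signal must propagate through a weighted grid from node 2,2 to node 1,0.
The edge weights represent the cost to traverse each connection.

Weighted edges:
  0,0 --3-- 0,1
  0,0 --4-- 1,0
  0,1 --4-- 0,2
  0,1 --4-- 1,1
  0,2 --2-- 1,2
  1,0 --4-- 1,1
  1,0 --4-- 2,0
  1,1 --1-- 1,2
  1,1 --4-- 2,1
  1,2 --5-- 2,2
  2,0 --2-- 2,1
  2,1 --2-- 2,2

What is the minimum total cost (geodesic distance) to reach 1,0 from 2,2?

Shortest path: 2,2 → 2,1 → 2,0 → 1,0, total weight = 8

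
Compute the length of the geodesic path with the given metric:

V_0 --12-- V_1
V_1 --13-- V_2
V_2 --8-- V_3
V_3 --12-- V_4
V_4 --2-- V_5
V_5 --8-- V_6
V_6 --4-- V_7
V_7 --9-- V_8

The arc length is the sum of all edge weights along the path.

Arc length = 12 + 13 + 8 + 12 + 2 + 8 + 4 + 9 = 68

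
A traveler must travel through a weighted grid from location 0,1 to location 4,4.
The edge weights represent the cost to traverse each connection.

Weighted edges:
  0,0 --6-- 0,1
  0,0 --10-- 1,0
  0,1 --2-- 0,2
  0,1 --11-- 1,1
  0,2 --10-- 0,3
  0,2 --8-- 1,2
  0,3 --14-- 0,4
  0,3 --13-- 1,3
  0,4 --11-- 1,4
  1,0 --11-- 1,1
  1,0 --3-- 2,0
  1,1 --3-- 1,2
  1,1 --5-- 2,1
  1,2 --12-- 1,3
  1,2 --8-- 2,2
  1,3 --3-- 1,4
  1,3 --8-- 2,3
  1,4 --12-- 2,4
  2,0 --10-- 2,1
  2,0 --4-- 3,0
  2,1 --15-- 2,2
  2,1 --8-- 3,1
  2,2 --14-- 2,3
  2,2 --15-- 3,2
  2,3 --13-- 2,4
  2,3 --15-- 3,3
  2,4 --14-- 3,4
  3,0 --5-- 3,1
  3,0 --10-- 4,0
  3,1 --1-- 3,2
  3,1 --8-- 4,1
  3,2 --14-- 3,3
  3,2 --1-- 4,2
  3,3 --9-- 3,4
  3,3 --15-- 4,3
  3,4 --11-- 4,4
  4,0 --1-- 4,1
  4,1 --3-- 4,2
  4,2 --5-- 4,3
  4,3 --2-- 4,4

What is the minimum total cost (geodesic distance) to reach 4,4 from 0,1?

Shortest path: 0,1 → 1,1 → 2,1 → 3,1 → 3,2 → 4,2 → 4,3 → 4,4, total weight = 33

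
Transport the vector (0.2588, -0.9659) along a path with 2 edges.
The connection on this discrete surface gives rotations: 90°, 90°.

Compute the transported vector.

Total rotation: 90° + 90° = 180°. Final vector: (-0.2588, 0.9659)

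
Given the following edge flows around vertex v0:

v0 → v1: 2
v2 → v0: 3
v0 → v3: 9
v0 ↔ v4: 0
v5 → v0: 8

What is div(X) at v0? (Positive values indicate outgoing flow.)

Divergence = sum of outgoing flows = 2 + (-3) + 9 + 0 + (-8) = 0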